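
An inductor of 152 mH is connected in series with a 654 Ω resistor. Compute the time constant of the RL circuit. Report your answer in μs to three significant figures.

τ ≈ 232 μs

τ = L/R = (0.152 H)/(654 Ω) = 2.324×10^-4 s.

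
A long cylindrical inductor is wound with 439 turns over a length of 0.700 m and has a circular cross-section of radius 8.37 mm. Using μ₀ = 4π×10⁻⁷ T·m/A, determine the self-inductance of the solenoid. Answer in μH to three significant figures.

L ≈ 76.1 μH

A = πr² = π(8.370×10^-3 m)² = 2.201×10^-4 m².
For a long solenoid, L = μ₀N²A/ℓ.
L = (4π×10⁻⁷)(439)²(2.201×10^-4)/(0.7 m) = 7.6145×10^-5 H.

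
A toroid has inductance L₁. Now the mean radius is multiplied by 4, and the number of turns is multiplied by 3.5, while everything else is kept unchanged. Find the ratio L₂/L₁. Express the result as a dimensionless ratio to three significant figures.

L₂/L₁ = 3.06

For a toroid, L ∝ μᵣN²A/R.
L₂/L₁ = (4)^-1 × (3.5)^2 = 3.06.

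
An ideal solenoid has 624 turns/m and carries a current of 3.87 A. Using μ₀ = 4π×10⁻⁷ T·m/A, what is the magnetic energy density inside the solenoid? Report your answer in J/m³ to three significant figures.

u ≈ 3.66 J/m³

B = μ₀nI = (4π×10⁻⁷)(624)(3.87) = 3.0346×10^-3 T.
u = B²/(2μ₀) = (3.0346×10^-3)²/(2×4π×10⁻⁷) = 3.664 J/m³.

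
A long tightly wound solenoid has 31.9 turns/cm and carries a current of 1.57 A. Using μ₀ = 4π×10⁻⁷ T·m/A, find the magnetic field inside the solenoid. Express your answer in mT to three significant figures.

Inside a long solenoid, B = μ₀nI.
B = (4π×10⁻⁷)(3.190×10^3 m⁻¹)(1.57 A) = 6.294×10^-3 T.

B ≈ 6.29 mT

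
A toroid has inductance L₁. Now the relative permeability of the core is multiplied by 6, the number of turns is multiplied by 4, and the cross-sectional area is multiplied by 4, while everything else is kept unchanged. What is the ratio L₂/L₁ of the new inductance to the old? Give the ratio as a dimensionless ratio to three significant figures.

L₂/L₁ = 384

For a toroid, L ∝ μᵣN²A/R.
L₂/L₁ = (6) × (4)^2 × (4) = 384.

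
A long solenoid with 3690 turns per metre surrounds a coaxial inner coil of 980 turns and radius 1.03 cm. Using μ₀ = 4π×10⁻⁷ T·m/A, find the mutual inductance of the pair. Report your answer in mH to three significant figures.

M ≈ 1.51 mH

The outer solenoid produces a uniform field B₁ = μ₀n₁I₁ across the inner coil,
so the flux linkage is N₂Φ = N₂B₁A₂ = μ₀n₁N₂A₂·I₁, giving M = μ₀n₁N₂A₂.
A₂ = πr² = π(1.030×10^-2 m)² = 3.333×10^-4 m².
M = (4π×10⁻⁷)(3690)(980)(3.333×10^-4) = 1.5146×10^-3 H.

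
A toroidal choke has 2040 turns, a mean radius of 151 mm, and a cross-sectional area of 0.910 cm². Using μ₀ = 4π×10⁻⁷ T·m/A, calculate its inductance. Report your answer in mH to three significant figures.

L ≈ 0.502 mH

For a thin toroid, L = μ₀N²A/(2πR).
L = (4π×10⁻⁷)(2040)²(9.100×10^-5) / (2π×0.151 m) = 5.016×10^-4 H.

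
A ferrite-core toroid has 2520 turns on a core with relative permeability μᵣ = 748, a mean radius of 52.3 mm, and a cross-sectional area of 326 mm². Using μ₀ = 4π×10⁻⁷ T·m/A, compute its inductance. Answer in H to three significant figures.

L ≈ 5.92 H

For a thin toroid, L = μ₀μᵣN²A/(2πR).
L = (4π×10⁻⁷)(748)(2520)²(3.260×10^-4) / (2π×5.230×10^-2 m) = 5.922 H.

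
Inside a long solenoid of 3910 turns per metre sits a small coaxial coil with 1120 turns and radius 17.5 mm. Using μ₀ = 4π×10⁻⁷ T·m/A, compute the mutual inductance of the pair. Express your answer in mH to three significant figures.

The outer solenoid produces a uniform field B₁ = μ₀n₁I₁ across the inner coil,
so the flux linkage is N₂Φ = N₂B₁A₂ = μ₀n₁N₂A₂·I₁, giving M = μ₀n₁N₂A₂.
A₂ = πr² = π(1.750×10^-2 m)² = 9.621×10^-4 m².
M = (4π×10⁻⁷)(3910)(1120)(9.621×10^-4) = 5.2946×10^-3 H.

M ≈ 5.29 mH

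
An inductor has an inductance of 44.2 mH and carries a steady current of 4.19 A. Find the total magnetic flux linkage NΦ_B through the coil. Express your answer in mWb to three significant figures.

From L = NΦ_B/I, the flux linkage is NΦ_B = LI.
NΦ_B = (4.420×10^-2 H)(4.19 A) = 0.1852 Wb.

NΦ_B ≈ 185 mWb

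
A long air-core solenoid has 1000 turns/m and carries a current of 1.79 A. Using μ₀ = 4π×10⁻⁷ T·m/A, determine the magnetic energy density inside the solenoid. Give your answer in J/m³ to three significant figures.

B = μ₀nI = (4π×10⁻⁷)(1.000×10^3)(1.79) = 2.249×10^-3 T.
u = B²/(2μ₀) = (2.249×10^-3)²/(2×4π×10⁻⁷) = 2.013 J/m³.

u ≈ 2.01 J/m³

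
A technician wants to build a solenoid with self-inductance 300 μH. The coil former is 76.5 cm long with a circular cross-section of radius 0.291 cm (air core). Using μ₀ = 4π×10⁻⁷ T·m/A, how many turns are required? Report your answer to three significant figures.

A = πr² = π(2.910×10^-3 m)² = 2.660×10^-5 m².
From L = μ₀N²A/ℓ, N = √(Lℓ / (μ₀A)).
N = √[(3.000×10^-4)(0.765) / ((4π×10⁻⁷)×2.660×10^-5)] = √(6.8649×10^6) ≈ 2620.1.

N ≈ 2620 turns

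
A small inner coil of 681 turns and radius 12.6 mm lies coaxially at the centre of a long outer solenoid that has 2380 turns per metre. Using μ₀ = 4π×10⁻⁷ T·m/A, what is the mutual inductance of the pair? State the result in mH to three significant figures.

M ≈ 1.02 mH

The outer solenoid produces a uniform field B₁ = μ₀n₁I₁ across the inner coil,
so the flux linkage is N₂Φ = N₂B₁A₂ = μ₀n₁N₂A₂·I₁, giving M = μ₀n₁N₂A₂.
A₂ = πr² = π(1.260×10^-2 m)² = 4.988×10^-4 m².
M = (4π×10⁻⁷)(2380)(681)(4.988×10^-4) = 1.016×10^-3 H.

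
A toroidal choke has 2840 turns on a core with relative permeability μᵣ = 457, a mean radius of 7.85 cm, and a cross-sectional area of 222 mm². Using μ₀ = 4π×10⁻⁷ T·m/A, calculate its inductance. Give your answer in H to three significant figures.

For a thin toroid, L = μ₀μᵣN²A/(2πR).
L = (4π×10⁻⁷)(457)(2840)²(2.220×10^-4) / (2π×7.850×10^-2 m) = 2.0848 H.

L ≈ 2.08 H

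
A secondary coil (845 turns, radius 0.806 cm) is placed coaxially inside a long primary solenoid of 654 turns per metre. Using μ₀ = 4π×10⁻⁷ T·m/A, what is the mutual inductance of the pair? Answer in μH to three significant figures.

The outer solenoid produces a uniform field B₁ = μ₀n₁I₁ across the inner coil,
so the flux linkage is N₂Φ = N₂B₁A₂ = μ₀n₁N₂A₂·I₁, giving M = μ₀n₁N₂A₂.
A₂ = πr² = π(8.060×10^-3 m)² = 2.041×10^-4 m².
M = (4π×10⁻⁷)(654)(845)(2.041×10^-4) = 1.417×10^-4 H.

M ≈ 142 μH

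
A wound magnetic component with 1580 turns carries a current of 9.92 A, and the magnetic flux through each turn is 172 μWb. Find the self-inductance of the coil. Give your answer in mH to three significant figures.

Self-inductance is defined by L = NΦ_B/I (flux linkage over current).
L = (1580)(1.720×10^-4 Wb)/(9.92 A) = 2.740×10^-2 H.

L ≈ 27.4 mH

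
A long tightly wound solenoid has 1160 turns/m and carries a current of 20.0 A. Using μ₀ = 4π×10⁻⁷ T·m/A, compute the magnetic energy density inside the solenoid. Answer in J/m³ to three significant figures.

B = μ₀nI = (4π×10⁻⁷)(1.160×10^3)(20.0) = 2.915×10^-2 T.
u = B²/(2μ₀) = (2.915×10^-2)²/(2×4π×10⁻⁷) = 338.2 J/m³.

u ≈ 338 J/m³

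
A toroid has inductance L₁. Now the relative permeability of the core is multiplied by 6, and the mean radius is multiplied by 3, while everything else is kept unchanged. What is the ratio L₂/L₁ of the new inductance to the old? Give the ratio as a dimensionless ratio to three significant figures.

For a toroid, L ∝ μᵣN²A/R.
L₂/L₁ = (6) × (3)^-1 = 2.00.

L₂/L₁ = 2.00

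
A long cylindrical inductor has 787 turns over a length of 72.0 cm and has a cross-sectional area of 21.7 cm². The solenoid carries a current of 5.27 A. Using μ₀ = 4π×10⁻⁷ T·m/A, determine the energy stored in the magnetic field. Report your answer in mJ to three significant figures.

U ≈ 32.6 mJ

A = 21.7 cm² = 2.170×10^-3 m².
L = μ₀N²A/ℓ = (4π×10⁻⁷)(787)²(2.170×10^-3)/(0.72) = 2.346×10^-3 H.
U = ½LI² = ½(2.346×10^-3)(5.27)² = 3.257×10^-2 J.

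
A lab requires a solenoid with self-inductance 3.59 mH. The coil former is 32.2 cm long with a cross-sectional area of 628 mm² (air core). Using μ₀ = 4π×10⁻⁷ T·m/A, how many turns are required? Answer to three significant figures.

N ≈ 1210 turns

A = 628 mm² = 6.280×10^-4 m².
From L = μ₀N²A/ℓ, N = √(Lℓ / (μ₀A)).
N = √[(3.590×10^-3)(0.322) / ((4π×10⁻⁷)×6.280×10^-4)] = √(1.4648×10^6) ≈ 1210.3.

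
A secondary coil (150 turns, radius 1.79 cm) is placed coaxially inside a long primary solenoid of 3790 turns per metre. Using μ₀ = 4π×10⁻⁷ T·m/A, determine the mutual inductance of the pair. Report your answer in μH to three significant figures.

The outer solenoid produces a uniform field B₁ = μ₀n₁I₁ across the inner coil,
so the flux linkage is N₂Φ = N₂B₁A₂ = μ₀n₁N₂A₂·I₁, giving M = μ₀n₁N₂A₂.
A₂ = πr² = π(1.790×10^-2 m)² = 1.007×10^-3 m².
M = (4π×10⁻⁷)(3790)(150)(1.007×10^-3) = 7.191×10^-4 H.

M ≈ 719 μH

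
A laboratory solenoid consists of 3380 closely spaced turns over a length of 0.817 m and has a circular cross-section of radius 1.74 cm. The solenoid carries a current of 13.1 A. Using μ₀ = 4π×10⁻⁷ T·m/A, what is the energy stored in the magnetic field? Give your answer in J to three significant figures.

U ≈ 1.43 J

A = πr² = π(1.740×10^-2 m)² = 9.511×10^-4 m².
L = μ₀N²A/ℓ = (4π×10⁻⁷)(3380)²(9.511×10^-4)/(0.817) = 1.671×10^-2 H.
U = ½LI² = ½(1.671×10^-2)(13.1)² = 1.434 J.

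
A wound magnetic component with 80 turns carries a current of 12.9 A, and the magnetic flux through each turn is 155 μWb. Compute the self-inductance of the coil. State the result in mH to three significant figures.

Self-inductance is defined by L = NΦ_B/I (flux linkage over current).
L = (80)(1.550×10^-4 Wb)/(12.9 A) = 9.612×10^-4 H.

L ≈ 0.961 mH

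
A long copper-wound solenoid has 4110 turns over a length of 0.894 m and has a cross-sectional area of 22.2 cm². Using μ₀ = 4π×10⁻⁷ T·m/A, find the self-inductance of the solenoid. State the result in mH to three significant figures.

A = 22.2 cm² = 2.220×10^-3 m².
For a long solenoid, L = μ₀N²A/ℓ.
L = (4π×10⁻⁷)(4110)²(2.220×10^-3)/(0.894 m) = 5.271×10^-2 H.

L ≈ 52.7 mH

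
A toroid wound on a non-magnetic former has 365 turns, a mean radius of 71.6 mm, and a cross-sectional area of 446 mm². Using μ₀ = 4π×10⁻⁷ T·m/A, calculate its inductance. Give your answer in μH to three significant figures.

L ≈ 166 μH

For a thin toroid, L = μ₀N²A/(2πR).
L = (4π×10⁻⁷)(365)²(4.460×10^-4) / (2π×7.160×10^-2 m) = 1.660×10^-4 H.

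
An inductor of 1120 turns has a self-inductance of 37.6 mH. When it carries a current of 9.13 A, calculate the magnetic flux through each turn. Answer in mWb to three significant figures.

Φ_B ≈ 0.307 mWb

From L = NΦ_B/I, the flux per turn is Φ_B = LI/N.
Φ_B = (3.760×10^-2 H)(9.13 A)/1120 = 3.065×10^-4 Wb.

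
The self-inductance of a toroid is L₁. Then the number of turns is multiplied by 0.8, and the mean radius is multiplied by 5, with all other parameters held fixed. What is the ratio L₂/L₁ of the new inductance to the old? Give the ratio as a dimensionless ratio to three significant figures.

For a toroid, L ∝ μᵣN²A/R.
L₂/L₁ = (0.8)^2 × (5)^-1 = 0.128.

L₂/L₁ = 0.128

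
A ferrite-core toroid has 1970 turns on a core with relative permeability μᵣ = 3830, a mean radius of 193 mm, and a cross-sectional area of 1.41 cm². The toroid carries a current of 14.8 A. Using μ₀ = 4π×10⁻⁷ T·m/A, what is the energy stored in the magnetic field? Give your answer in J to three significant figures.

U ≈ 238 J

L = μ₀μᵣN²A/(2πR) = (4π×10⁻⁷)(3830)(1970)²(1.410×10^-4)/(2π×0.193) = 2.172 H.
U = ½LI² = ½(2.172)(14.8)² = 237.9 J.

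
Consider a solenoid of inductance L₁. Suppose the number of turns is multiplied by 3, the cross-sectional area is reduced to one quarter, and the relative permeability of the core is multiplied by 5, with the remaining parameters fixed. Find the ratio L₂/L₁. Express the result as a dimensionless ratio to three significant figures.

L₂/L₁ = 11.3

For a solenoid, L ∝ μᵣN²A/ℓ.
L₂/L₁ = (3)^2 × (0.25) × (5) = 11.3.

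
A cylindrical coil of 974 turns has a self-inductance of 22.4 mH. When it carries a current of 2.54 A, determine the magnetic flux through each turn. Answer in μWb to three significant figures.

From L = NΦ_B/I, the flux per turn is Φ_B = LI/N.
Φ_B = (2.240×10^-2 H)(2.54 A)/974 = 5.841×10^-5 Wb.

Φ_B ≈ 58.4 μWb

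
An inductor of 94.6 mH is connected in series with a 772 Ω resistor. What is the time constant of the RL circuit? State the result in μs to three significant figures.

τ = L/R = (9.460×10^-2 H)/(772 Ω) = 1.225×10^-4 s.

τ ≈ 123 μs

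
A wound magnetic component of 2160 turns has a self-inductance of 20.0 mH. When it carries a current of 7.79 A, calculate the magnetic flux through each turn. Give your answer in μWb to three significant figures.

Φ_B ≈ 72.1 μWb

From L = NΦ_B/I, the flux per turn is Φ_B = LI/N.
Φ_B = (2.000×10^-2 H)(7.79 A)/2160 = 7.213×10^-5 Wb.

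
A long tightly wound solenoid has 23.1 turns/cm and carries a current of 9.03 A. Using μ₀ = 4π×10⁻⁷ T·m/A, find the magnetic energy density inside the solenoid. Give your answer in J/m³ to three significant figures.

B = μ₀nI = (4π×10⁻⁷)(2.310×10^3)(9.03) = 2.621×10^-2 T.
u = B²/(2μ₀) = (2.621×10^-2)²/(2×4π×10⁻⁷) = 273.4 J/m³.

u ≈ 273 J/m³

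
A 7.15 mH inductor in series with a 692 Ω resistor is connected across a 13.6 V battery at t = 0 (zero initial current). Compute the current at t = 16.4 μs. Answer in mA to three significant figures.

τ = L/R = 7.150×10^-3/692 = 1.033×10^-5 s; final current I_∞ = ε/R = 13.6/692 = 1.965×10^-2 A.
I(t) = I_∞(1 − e^(−t/τ)) with t/τ = 1.587.
I = (1.965×10^-2)(1 − e^(−1.587)) = 1.563×10^-2 A.

I ≈ 15.6 mA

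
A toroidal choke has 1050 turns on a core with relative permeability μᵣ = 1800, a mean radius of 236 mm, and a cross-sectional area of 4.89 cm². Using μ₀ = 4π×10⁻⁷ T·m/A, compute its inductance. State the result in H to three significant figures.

L ≈ 0.822 H

For a thin toroid, L = μ₀μᵣN²A/(2πR).
L = (4π×10⁻⁷)(1800)(1050)²(4.890×10^-4) / (2π×0.236 m) = 0.8224 H.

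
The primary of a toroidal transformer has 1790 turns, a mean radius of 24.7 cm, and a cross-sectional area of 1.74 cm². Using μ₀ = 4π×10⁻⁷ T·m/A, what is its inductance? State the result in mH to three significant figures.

L ≈ 0.451 mH

For a thin toroid, L = μ₀N²A/(2πR).
L = (4π×10⁻⁷)(1790)²(1.740×10^-4) / (2π×0.247 m) = 4.514×10^-4 H.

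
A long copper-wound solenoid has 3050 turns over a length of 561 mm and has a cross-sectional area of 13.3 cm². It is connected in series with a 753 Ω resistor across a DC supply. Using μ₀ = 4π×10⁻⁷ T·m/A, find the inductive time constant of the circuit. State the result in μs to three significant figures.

τ ≈ 36.8 μs

A = 13.3 cm² = 1.330×10^-3 m².
L = μ₀N²A/ℓ = (4π×10⁻⁷)(3050)²(1.330×10^-3)/(0.561) = 2.771×10^-2 H.
τ = L/R = (2.771×10^-2)/(753) = 3.680×10^-5 s.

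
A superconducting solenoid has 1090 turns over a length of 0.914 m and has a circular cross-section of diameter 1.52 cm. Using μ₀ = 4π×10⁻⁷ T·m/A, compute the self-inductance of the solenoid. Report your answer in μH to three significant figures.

L ≈ 296 μH

A = π(d/2)² = π(7.600×10^-3 m)² = 1.8146×10^-4 m².
For a long solenoid, L = μ₀N²A/ℓ.
L = (4π×10⁻⁷)(1090)²(1.8146×10^-4)/(0.914 m) = 2.964×10^-4 H.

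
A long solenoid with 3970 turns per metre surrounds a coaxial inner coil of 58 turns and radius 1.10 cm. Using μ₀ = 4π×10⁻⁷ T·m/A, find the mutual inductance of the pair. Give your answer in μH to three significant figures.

M ≈ 110 μH

The outer solenoid produces a uniform field B₁ = μ₀n₁I₁ across the inner coil,
so the flux linkage is N₂Φ = N₂B₁A₂ = μ₀n₁N₂A₂·I₁, giving M = μ₀n₁N₂A₂.
A₂ = πr² = π(1.100×10^-2 m)² = 3.801×10^-4 m².
M = (4π×10⁻⁷)(3970)(58)(3.801×10^-4) = 1.100×10^-4 H.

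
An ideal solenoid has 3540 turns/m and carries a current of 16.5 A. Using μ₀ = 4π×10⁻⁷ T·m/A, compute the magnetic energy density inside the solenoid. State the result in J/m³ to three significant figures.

B = μ₀nI = (4π×10⁻⁷)(3.540×10^3)(16.5) = 7.340×10^-2 T.
u = B²/(2μ₀) = (7.340×10^-2)²/(2×4π×10⁻⁷) = 2.144×10^3 J/m³.

u ≈ 2140 J/m³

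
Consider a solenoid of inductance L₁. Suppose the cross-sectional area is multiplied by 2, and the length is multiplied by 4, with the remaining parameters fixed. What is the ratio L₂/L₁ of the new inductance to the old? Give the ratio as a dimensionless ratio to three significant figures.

L₂/L₁ = 0.500

For a solenoid, L ∝ μᵣN²A/ℓ.
L₂/L₁ = (2) × (4)^-1 = 0.500.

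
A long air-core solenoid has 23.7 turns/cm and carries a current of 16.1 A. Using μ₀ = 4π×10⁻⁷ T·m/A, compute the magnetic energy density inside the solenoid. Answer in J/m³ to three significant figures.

u ≈ 915 J/m³

B = μ₀nI = (4π×10⁻⁷)(2.370×10^3)(16.1) = 4.79495×10^-2 T.
u = B²/(2μ₀) = (4.79495×10^-2)²/(2×4π×10⁻⁷) = 914.8 J/m³.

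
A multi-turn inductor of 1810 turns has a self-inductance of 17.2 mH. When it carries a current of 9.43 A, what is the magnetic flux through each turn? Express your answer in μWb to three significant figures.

From L = NΦ_B/I, the flux per turn is Φ_B = LI/N.
Φ_B = (1.720×10^-2 H)(9.43 A)/1810 = 8.961×10^-5 Wb.

Φ_B ≈ 89.6 μWb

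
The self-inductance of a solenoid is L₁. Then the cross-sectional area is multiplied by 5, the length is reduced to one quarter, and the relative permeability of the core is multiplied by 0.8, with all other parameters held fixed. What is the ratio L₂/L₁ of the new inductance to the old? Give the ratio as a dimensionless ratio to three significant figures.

For a solenoid, L ∝ μᵣN²A/ℓ.
L₂/L₁ = (5) × (0.25)^-1 × (0.8) = 16.0.

L₂/L₁ = 16.0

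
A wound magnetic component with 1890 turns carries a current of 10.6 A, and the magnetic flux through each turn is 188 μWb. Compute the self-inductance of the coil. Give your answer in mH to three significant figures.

L ≈ 33.5 mH

Self-inductance is defined by L = NΦ_B/I (flux linkage over current).
L = (1890)(1.880×10^-4 Wb)/(10.6 A) = 3.352×10^-2 H.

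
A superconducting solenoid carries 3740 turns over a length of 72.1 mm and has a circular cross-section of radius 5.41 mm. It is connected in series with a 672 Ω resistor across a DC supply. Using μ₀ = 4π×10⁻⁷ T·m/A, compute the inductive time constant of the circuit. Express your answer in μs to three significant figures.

A = πr² = π(5.410×10^-3 m)² = 9.1948×10^-5 m².
L = μ₀N²A/ℓ = (4π×10⁻⁷)(3740)²(9.1948×10^-5)/(7.210×10^-2) = 2.242×10^-2 H.
τ = L/R = (2.242×10^-2)/(672) = 3.336×10^-5 s.

τ ≈ 33.4 μs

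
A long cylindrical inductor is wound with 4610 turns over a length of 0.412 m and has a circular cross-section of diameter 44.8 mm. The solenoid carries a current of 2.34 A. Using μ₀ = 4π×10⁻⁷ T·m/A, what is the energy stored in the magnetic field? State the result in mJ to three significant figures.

U ≈ 280 mJ

A = π(d/2)² = π(2.240×10^-2 m)² = 1.576×10^-3 m².
L = μ₀N²A/ℓ = (4π×10⁻⁷)(4610)²(1.576×10^-3)/(0.412) = 0.1022 H.
U = ½LI² = ½(0.1022)(2.34)² = 0.2797 J.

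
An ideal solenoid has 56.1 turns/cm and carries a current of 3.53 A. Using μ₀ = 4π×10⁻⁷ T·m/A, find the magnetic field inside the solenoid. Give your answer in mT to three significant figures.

Inside a long solenoid, B = μ₀nI.
B = (4π×10⁻⁷)(5.610×10^3 m⁻¹)(3.53 A) = 2.489×10^-2 T.

B ≈ 24.9 mT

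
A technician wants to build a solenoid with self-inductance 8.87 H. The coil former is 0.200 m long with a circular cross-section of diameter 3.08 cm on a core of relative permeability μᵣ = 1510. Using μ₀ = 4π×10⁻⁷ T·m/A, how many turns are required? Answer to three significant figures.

A = π(d/2)² = π(1.540×10^-2 m)² = 7.451×10^-4 m².
From L = μ₀μᵣN²A/ℓ, N = √(Lℓ / (μ₀μᵣA)).
N = √[(8.87)(0.2) / ((4π×10⁻⁷)(1510)×7.451×10^-4)] = √(1.2548×10^6) ≈ 1120.2.

N ≈ 1120 turns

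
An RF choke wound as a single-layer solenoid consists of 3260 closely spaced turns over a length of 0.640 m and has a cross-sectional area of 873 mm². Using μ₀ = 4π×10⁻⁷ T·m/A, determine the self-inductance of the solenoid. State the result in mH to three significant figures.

L ≈ 18.2 mH

A = 873 mm² = 8.730×10^-4 m².
For a long solenoid, L = μ₀N²A/ℓ.
L = (4π×10⁻⁷)(3260)²(8.730×10^-4)/(0.64 m) = 1.822×10^-2 H.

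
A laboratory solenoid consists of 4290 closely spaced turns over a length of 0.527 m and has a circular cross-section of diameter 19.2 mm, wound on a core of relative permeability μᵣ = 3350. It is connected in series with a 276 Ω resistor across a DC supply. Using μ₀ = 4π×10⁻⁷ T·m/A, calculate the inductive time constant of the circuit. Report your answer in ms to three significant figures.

τ ≈ 154 ms

A = π(d/2)² = π(9.600×10^-3 m)² = 2.895×10^-4 m².
L = μ₀μᵣN²A/ℓ = (4π×10⁻⁷)(3350)(4290)²(2.895×10^-4)/(0.527) = 42.56 H.
τ = L/R = (42.56)/(276) = 0.1542 s.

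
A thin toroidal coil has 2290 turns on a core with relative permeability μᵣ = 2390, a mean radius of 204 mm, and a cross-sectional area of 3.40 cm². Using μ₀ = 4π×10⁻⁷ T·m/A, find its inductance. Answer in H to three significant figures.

L ≈ 4.18 H

For a thin toroid, L = μ₀μᵣN²A/(2πR).
L = (4π×10⁻⁷)(2390)(2290)²(3.400×10^-4) / (2π×0.204 m) = 4.178 H.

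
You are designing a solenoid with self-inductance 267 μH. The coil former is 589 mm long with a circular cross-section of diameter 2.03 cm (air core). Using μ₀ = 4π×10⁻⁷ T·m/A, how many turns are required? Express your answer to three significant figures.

A = π(d/2)² = π(1.015×10^-2 m)² = 3.237×10^-4 m².
From L = μ₀N²A/ℓ, N = √(Lℓ / (μ₀A)).
N = √[(2.670×10^-4)(0.589) / ((4π×10⁻⁷)×3.237×10^-4)] = √(3.867×10^5) ≈ 621.8.

N ≈ 622 turns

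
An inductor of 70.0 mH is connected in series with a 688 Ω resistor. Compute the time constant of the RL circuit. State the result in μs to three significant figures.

τ = L/R = (7.000×10^-2 H)/(688 Ω) = 1.017×10^-4 s.

τ ≈ 102 μs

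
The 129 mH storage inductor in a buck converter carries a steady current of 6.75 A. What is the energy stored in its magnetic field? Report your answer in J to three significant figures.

Stored magnetic energy: U = ½LI².
U = ½(0.129 H)(6.75 A)² = 2.939 J.

U ≈ 2.94 J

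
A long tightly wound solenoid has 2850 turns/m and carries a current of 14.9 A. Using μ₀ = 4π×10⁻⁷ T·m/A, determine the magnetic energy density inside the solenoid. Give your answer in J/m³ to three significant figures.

u ≈ 1130 J/m³

B = μ₀nI = (4π×10⁻⁷)(2.850×10^3)(14.9) = 5.336×10^-2 T.
u = B²/(2μ₀) = (5.336×10^-2)²/(2×4π×10⁻⁷) = 1.133×10^3 J/m³.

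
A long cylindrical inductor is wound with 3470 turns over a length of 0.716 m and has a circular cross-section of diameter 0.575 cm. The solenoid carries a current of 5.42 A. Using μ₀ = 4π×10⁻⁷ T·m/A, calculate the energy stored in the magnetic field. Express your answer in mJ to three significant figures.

A = π(d/2)² = π(2.875×10^-3 m)² = 2.597×10^-5 m².
L = μ₀N²A/ℓ = (4π×10⁻⁷)(3470)²(2.597×10^-5)/(0.716) = 5.488×10^-4 H.
U = ½LI² = ½(5.488×10^-4)(5.42)² = 8.060×10^-3 J.

U ≈ 8.06 mJ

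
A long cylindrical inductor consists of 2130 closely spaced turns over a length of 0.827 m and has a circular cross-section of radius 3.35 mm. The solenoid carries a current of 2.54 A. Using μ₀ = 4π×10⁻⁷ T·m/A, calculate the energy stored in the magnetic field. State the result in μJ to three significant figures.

U ≈ 784 μJ

A = πr² = π(3.350×10^-3 m)² = 3.526×10^-5 m².
L = μ₀N²A/ℓ = (4π×10⁻⁷)(2130)²(3.526×10^-5)/(0.827) = 2.431×10^-4 H.
U = ½LI² = ½(2.431×10^-4)(2.54)² = 7.840×10^-4 J.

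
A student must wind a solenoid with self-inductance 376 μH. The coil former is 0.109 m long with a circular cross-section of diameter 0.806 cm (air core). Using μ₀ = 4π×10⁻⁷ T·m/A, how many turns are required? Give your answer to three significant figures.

A = π(d/2)² = π(4.030×10^-3 m)² = 5.102×10^-5 m².
From L = μ₀N²A/ℓ, N = √(Lℓ / (μ₀A)).
N = √[(3.760×10^-4)(0.109) / ((4π×10⁻⁷)×5.102×10^-5)] = √(6.392×10^5) ≈ 799.5.

N ≈ 800 turns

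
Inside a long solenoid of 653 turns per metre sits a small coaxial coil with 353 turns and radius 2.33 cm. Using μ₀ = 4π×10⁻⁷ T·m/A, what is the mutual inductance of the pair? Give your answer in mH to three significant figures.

The outer solenoid produces a uniform field B₁ = μ₀n₁I₁ across the inner coil,
so the flux linkage is N₂Φ = N₂B₁A₂ = μ₀n₁N₂A₂·I₁, giving M = μ₀n₁N₂A₂.
A₂ = πr² = π(2.330×10^-2 m)² = 1.706×10^-3 m².
M = (4π×10⁻⁷)(653)(353)(1.706×10^-3) = 4.940×10^-4 H.

M ≈ 0.494 mH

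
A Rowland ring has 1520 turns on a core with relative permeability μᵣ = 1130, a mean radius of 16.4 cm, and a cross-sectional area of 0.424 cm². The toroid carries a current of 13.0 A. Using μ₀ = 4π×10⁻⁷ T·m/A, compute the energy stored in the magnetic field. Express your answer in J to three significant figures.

L = μ₀μᵣN²A/(2πR) = (4π×10⁻⁷)(1130)(1520)²(4.240×10^-5)/(2π×0.164) = 0.135 H.
U = ½LI² = ½(0.135)(13.0)² = 11.41 J.

U ≈ 11.4 J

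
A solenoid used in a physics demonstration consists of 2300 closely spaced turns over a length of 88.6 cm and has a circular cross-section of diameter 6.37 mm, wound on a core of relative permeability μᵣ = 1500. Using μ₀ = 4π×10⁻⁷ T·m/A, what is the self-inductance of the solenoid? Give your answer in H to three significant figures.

L ≈ 0.359 H

A = π(d/2)² = π(3.185×10^-3 m)² = 3.187×10^-5 m².
For a long solenoid, L = μ₀μᵣN²A/ℓ.
L = (4π×10⁻⁷)(1500)(2300)²(3.187×10^-5)/(0.886 m) = 0.3587 H.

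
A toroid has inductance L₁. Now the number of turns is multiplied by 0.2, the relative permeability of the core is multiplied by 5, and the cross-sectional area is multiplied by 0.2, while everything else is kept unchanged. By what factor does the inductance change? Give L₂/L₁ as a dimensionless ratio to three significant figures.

For a toroid, L ∝ μᵣN²A/R.
L₂/L₁ = (0.2)^2 × (5) × (0.2) = 0.0400.

L₂/L₁ = 0.0400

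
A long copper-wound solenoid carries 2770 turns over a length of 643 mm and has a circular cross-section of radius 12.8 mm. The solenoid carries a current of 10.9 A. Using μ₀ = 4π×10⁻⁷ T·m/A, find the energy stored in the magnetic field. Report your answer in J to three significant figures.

U ≈ 0.459 J

A = πr² = π(1.280×10^-2 m)² = 5.147×10^-4 m².
L = μ₀N²A/ℓ = (4π×10⁻⁷)(2770)²(5.147×10^-4)/(0.643) = 7.718×10^-3 H.
U = ½LI² = ½(7.718×10^-3)(10.9)² = 0.4585 J.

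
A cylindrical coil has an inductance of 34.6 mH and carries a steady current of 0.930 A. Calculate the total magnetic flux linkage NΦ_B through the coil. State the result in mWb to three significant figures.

NΦ_B ≈ 32.2 mWb

From L = NΦ_B/I, the flux linkage is NΦ_B = LI.
NΦ_B = (3.460×10^-2 H)(0.930 A) = 3.218×10^-2 Wb.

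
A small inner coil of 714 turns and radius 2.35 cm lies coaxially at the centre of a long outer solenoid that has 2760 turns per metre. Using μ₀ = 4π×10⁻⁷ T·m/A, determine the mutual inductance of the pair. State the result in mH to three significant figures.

M ≈ 4.30 mH

The outer solenoid produces a uniform field B₁ = μ₀n₁I₁ across the inner coil,
so the flux linkage is N₂Φ = N₂B₁A₂ = μ₀n₁N₂A₂·I₁, giving M = μ₀n₁N₂A₂.
A₂ = πr² = π(2.350×10^-2 m)² = 1.7349×10^-3 m².
M = (4π×10⁻⁷)(2760)(714)(1.7349×10^-3) = 4.296×10^-3 H.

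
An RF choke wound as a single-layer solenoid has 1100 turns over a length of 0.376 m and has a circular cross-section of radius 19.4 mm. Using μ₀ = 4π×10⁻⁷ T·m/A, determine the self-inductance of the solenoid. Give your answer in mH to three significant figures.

A = πr² = π(1.940×10^-2 m)² = 1.182×10^-3 m².
For a long solenoid, L = μ₀N²A/ℓ.
L = (4π×10⁻⁷)(1100)²(1.182×10^-3)/(0.376 m) = 4.781×10^-3 H.

L ≈ 4.78 mH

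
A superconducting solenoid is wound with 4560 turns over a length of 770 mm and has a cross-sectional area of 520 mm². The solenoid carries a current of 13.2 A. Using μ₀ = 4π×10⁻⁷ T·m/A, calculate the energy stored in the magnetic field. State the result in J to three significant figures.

U ≈ 1.54 J

A = 520 mm² = 5.200×10^-4 m².
L = μ₀N²A/ℓ = (4π×10⁻⁷)(4560)²(5.200×10^-4)/(0.77) = 1.7646×10^-2 H.
U = ½LI² = ½(1.7646×10^-2)(13.2)² = 1.537 J.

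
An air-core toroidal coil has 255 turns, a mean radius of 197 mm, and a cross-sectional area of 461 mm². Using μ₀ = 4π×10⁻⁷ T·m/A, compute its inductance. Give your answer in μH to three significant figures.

L ≈ 30.4 μH

For a thin toroid, L = μ₀N²A/(2πR).
L = (4π×10⁻⁷)(255)²(4.610×10^-4) / (2π×0.197 m) = 3.043×10^-5 H.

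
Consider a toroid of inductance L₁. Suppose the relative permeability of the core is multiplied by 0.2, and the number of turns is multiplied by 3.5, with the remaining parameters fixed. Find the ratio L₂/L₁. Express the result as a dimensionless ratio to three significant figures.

For a toroid, L ∝ μᵣN²A/R.
L₂/L₁ = (0.2) × (3.5)^2 = 2.45.

L₂/L₁ = 2.45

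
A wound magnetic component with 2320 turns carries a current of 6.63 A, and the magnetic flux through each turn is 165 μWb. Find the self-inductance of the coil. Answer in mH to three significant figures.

L ≈ 57.7 mH

Self-inductance is defined by L = NΦ_B/I (flux linkage over current).
L = (2320)(1.650×10^-4 Wb)/(6.63 A) = 5.774×10^-2 H.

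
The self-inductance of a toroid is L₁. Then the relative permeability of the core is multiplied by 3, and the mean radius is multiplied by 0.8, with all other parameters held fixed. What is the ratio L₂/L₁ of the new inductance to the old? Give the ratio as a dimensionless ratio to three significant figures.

L₂/L₁ = 3.75

For a toroid, L ∝ μᵣN²A/R.
L₂/L₁ = (3) × (0.8)^-1 = 3.75.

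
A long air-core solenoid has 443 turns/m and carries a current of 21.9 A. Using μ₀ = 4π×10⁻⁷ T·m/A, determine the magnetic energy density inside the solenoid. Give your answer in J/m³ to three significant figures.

B = μ₀nI = (4π×10⁻⁷)(443)(21.9) = 1.219×10^-2 T.
u = B²/(2μ₀) = (1.219×10^-2)²/(2×4π×10⁻⁷) = 59.14 J/m³.

u ≈ 59.1 J/m³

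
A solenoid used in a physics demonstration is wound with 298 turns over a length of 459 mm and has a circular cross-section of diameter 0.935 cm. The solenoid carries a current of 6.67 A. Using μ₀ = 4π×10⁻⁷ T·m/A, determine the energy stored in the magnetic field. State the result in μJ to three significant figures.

U ≈ 371 μJ

A = π(d/2)² = π(4.675×10^-3 m)² = 6.866×10^-5 m².
L = μ₀N²A/ℓ = (4π×10⁻⁷)(298)²(6.866×10^-5)/(0.459) = 1.669×10^-5 H.
U = ½LI² = ½(1.669×10^-5)(6.67)² = 3.713×10^-4 J.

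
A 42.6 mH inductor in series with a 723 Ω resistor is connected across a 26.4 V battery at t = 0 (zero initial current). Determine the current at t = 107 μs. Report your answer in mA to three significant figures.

τ = L/R = 4.260×10^-2/723 = 5.892×10^-5 s; final current I_∞ = ε/R = 26.4/723 = 3.651×10^-2 A.
I(t) = I_∞(1 − e^(−t/τ)) with t/τ = 1.816.
I = (3.651×10^-2)(1 − e^(−1.816)) = 3.057×10^-2 A.

I ≈ 30.6 mA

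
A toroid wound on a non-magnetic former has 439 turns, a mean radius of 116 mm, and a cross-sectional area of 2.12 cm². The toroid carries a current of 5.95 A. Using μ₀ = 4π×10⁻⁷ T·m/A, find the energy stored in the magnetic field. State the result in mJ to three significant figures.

L = μ₀N²A/(2πR) = (4π×10⁻⁷)(439)²(2.120×10^-4)/(2π×0.116) = 7.044×10^-5 H.
U = ½LI² = ½(7.044×10^-5)(5.95)² = 1.247×10^-3 J.

U ≈ 1.25 mJ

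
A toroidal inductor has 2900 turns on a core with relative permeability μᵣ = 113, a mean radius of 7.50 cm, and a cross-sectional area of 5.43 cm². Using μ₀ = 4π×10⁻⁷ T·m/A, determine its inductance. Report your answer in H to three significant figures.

For a thin toroid, L = μ₀μᵣN²A/(2πR).
L = (4π×10⁻⁷)(113)(2900)²(5.430×10^-4) / (2π×7.500×10^-2 m) = 1.376 H.

L ≈ 1.38 H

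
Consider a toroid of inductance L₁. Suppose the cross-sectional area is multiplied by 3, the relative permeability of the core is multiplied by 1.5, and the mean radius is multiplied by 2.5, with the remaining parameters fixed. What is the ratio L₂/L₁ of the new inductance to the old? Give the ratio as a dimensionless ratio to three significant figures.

L₂/L₁ = 1.80

For a toroid, L ∝ μᵣN²A/R.
L₂/L₁ = (3) × (1.5) × (2.5)^-1 = 1.80.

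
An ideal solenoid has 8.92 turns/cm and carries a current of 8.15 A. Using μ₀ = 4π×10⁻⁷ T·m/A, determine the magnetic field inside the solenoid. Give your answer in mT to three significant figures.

B ≈ 9.14 mT

Inside a long solenoid, B = μ₀nI.
B = (4π×10⁻⁷)(892 m⁻¹)(8.15 A) = 9.136×10^-3 T.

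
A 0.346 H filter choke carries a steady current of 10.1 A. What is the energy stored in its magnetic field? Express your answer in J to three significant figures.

U ≈ 17.6 J

Stored magnetic energy: U = ½LI².
U = ½(0.346 H)(10.1 A)² = 17.648 J.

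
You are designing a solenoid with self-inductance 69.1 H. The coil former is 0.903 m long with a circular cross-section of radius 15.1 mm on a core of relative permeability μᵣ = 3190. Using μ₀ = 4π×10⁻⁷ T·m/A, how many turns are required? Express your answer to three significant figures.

N ≈ 4660 turns

A = πr² = π(1.510×10^-2 m)² = 7.163×10^-4 m².
From L = μ₀μᵣN²A/ℓ, N = √(Lℓ / (μ₀μᵣA)).
N = √[(69.1)(0.903) / ((4π×10⁻⁷)(3190)×7.163×10^-4)] = √(2.173×10^7) ≈ 4661.6.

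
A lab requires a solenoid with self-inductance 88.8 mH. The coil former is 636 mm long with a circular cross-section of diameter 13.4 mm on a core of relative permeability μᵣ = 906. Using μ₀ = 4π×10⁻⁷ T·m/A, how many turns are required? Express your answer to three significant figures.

N ≈ 593 turns

A = π(d/2)² = π(6.700×10^-3 m)² = 1.410×10^-4 m².
From L = μ₀μᵣN²A/ℓ, N = √(Lℓ / (μ₀μᵣA)).
N = √[(8.880×10^-2)(0.636) / ((4π×10⁻⁷)(906)×1.410×10^-4)] = √(3.517×10^5) ≈ 593.1.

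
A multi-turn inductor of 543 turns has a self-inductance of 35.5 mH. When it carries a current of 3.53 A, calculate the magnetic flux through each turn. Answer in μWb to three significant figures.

Φ_B ≈ 231 μWb

From L = NΦ_B/I, the flux per turn is Φ_B = LI/N.
Φ_B = (3.550×10^-2 H)(3.53 A)/543 = 2.308×10^-4 Wb.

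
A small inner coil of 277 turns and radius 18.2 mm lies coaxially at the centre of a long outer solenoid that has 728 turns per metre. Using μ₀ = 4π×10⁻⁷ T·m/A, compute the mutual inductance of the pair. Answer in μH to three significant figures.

M ≈ 264 μH

The outer solenoid produces a uniform field B₁ = μ₀n₁I₁ across the inner coil,
so the flux linkage is N₂Φ = N₂B₁A₂ = μ₀n₁N₂A₂·I₁, giving M = μ₀n₁N₂A₂.
A₂ = πr² = π(1.820×10^-2 m)² = 1.041×10^-3 m².
M = (4π×10⁻⁷)(728)(277)(1.041×10^-3) = 2.637×10^-4 H.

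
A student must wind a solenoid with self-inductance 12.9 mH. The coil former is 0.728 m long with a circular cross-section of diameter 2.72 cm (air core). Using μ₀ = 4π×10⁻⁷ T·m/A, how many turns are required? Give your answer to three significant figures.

A = π(d/2)² = π(1.360×10^-2 m)² = 5.811×10^-4 m².
From L = μ₀N²A/ℓ, N = √(Lℓ / (μ₀A)).
N = √[(1.290×10^-2)(0.728) / ((4π×10⁻⁷)×5.811×10^-4)] = √(1.286×10^7) ≈ 3586.3.

N ≈ 3590 turns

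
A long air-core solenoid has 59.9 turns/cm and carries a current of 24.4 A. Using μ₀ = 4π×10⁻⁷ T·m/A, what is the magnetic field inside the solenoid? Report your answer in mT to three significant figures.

Inside a long solenoid, B = μ₀nI.
B = (4π×10⁻⁷)(5.990×10^3 m⁻¹)(24.4 A) = 0.1837 T.

B ≈ 184 mT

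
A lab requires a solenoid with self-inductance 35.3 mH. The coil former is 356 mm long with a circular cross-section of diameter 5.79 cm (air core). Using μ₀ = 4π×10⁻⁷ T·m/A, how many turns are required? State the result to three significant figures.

A = π(d/2)² = π(2.895×10^-2 m)² = 2.633×10^-3 m².
From L = μ₀N²A/ℓ, N = √(Lℓ / (μ₀A)).
N = √[(3.530×10^-2)(0.356) / ((4π×10⁻⁷)×2.633×10^-3)] = √(3.798×10^6) ≈ 1948.9.

N ≈ 1950 turns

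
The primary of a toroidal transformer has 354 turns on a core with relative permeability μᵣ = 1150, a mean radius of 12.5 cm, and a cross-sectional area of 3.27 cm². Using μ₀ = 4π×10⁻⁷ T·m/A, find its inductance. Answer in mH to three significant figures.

L ≈ 75.4 mH

For a thin toroid, L = μ₀μᵣN²A/(2πR).
L = (4π×10⁻⁷)(1150)(354)²(3.270×10^-4) / (2π×0.125 m) = 7.540×10^-2 H.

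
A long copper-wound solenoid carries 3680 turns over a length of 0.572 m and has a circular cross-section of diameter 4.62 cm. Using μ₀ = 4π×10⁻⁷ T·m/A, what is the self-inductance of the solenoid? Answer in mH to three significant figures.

L ≈ 49.9 mH

A = π(d/2)² = π(2.310×10^-2 m)² = 1.676×10^-3 m².
For a long solenoid, L = μ₀N²A/ℓ.
L = (4π×10⁻⁷)(3680)²(1.676×10^-3)/(0.572 m) = 4.988×10^-2 H.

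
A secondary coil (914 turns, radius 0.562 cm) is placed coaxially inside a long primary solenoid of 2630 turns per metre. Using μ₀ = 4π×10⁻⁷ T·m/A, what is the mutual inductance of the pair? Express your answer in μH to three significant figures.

M ≈ 300 μH

The outer solenoid produces a uniform field B₁ = μ₀n₁I₁ across the inner coil,
so the flux linkage is N₂Φ = N₂B₁A₂ = μ₀n₁N₂A₂·I₁, giving M = μ₀n₁N₂A₂.
A₂ = πr² = π(5.620×10^-3 m)² = 9.923×10^-5 m².
M = (4π×10⁻⁷)(2630)(914)(9.923×10^-5) = 2.997×10^-4 H.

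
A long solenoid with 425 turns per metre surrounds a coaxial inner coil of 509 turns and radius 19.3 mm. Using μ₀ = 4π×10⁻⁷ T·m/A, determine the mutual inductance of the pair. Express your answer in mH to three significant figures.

The outer solenoid produces a uniform field B₁ = μ₀n₁I₁ across the inner coil,
so the flux linkage is N₂Φ = N₂B₁A₂ = μ₀n₁N₂A₂·I₁, giving M = μ₀n₁N₂A₂.
A₂ = πr² = π(1.930×10^-2 m)² = 1.170×10^-3 m².
M = (4π×10⁻⁷)(425)(509)(1.170×10^-3) = 3.181×10^-4 H.

M ≈ 0.318 mH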